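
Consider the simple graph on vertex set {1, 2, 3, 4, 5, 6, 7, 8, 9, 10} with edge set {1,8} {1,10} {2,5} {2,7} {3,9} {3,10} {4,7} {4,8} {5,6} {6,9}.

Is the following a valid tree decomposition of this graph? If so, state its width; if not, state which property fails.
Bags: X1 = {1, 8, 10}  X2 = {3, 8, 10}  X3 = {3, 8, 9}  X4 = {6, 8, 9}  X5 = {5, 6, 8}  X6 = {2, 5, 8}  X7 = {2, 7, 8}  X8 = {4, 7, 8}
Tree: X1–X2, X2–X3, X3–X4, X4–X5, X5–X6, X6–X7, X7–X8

Vertex coverage: the bags together contain {1, 2, 3, 4, 5, 6, 7, 8, 9, 10}, the full vertex set. Edge coverage: each edge of G has both endpoints in at least one bag. Running intersection: for every vertex, the bags containing it form a connected subtree. All three properties hold, so this is a valid tree decomposition of width max|bag| − 1 = 2, and hence tw(G) ≤ 2.

Yes; width 2.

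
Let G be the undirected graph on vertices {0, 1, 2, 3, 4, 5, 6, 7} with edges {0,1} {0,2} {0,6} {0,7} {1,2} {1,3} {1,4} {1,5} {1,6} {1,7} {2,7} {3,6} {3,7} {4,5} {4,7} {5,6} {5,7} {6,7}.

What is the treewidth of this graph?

A width-3 tree decomposition is:
Bags: B1 = {1, 3, 6, 7}  B2 = {1, 5, 6, 7}  B3 = {0, 1, 6, 7}  B4 = {0, 1, 2, 7}  B5 = {1, 4, 5, 7}
Tree: B1–B2, B1–B3, B3–B4, B2–B5
Every bag has size at most 4, so the width is 4 − 1 = 3 and tw(G) ≤ 3. For the lower bound, the 4 vertices {0, 1, 2, 7} are pairwise adjacent, and any tree decomposition puts a clique entirely inside one bag — forcing width ≥ 3. The upper and lower bounds meet at 3, so that is the treewidth.

3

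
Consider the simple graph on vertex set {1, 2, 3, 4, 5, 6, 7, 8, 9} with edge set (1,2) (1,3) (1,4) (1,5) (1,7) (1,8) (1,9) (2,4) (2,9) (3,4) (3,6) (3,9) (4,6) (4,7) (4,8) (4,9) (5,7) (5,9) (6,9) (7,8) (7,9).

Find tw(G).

A width-3 tree decomposition is:
Bags: B1 = {1, 2, 4, 9}  B2 = {1, 4, 7, 9}  B3 = {1, 5, 7, 9}  B4 = {1, 4, 7, 8}  B5 = {1, 3, 4, 9}  B6 = {3, 4, 6, 9}
Tree: B1–B2, B2–B3, B2–B4, B1–B5, B5–B6
Every bag has size at most 4, so the width is 4 − 1 = 3 and tw(G) ≤ 3. Conversely, {1, 4, 7, 8} is a clique of size 4, and the vertices of any clique must share a bag in every tree decomposition; so some bag has ≥ 4 vertices and tw(G) ≥ 3. Combining the bounds, tw(G) = 3.

3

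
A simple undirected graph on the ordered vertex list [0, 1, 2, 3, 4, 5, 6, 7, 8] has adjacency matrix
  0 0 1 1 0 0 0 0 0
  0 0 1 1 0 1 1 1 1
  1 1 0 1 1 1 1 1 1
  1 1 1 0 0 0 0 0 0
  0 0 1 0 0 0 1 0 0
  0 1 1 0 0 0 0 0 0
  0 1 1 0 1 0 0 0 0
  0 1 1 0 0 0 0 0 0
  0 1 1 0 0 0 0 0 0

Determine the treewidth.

A width-2 tree decomposition is:
Bags: B1 = {1, 2, 6}  B2 = {1, 2, 3}  B3 = {1, 2, 8}  B4 = {2, 4, 6}  B5 = {1, 2, 7}  B6 = {0, 2, 3}  B7 = {1, 2, 5}
Tree: B1–B2, B1–B3, B1–B4, B3–B5, B2–B6, B3–B7
Every bag has size at most 3, so the width is 3 − 1 = 2 and tw(G) ≤ 2. Conversely, {0, 2, 3} is a clique of size 3, and the vertices of any clique must share a bag in every tree decomposition; so some bag has ≥ 3 vertices and tw(G) ≥ 2. Combining the bounds, tw(G) = 2.

2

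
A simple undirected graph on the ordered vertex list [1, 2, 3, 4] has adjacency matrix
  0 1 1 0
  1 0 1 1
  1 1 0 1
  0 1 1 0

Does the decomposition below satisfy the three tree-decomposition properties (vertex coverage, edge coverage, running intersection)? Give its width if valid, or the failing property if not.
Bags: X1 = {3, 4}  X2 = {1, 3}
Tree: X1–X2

No — vertex 2 appears in no bag.

A tree decomposition must satisfy three properties: every vertex lies in some bag; for every edge, both endpoints lie together in some bag; and for every vertex, the bags containing it form a connected subtree. Here vertex 2 appears in no bag, so the decomposition is invalid.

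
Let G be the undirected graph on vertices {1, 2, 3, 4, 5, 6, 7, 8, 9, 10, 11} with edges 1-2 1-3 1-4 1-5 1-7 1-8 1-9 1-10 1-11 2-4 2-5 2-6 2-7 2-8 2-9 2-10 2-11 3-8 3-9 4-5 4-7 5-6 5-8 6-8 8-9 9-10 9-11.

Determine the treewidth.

A width-3 tree decomposition is:
Bags: B1 = {1, 2, 8, 9}  B2 = {1, 2, 5, 8}  B3 = {2, 5, 6, 8}  B4 = {1, 2, 4, 5}  B5 = {1, 2, 9, 11}  B6 = {1, 3, 8, 9}  B7 = {1, 2, 4, 7}  B8 = {1, 2, 9, 10}
Tree: B1–B2, B2–B3, B2–B4, B1–B5, B1–B6, B4–B7, B1–B8
Every bag has size at most 4, so the width is 4 − 1 = 3 and tw(G) ≤ 3. Conversely, {1, 2, 8, 9} is a clique of size 4, and the vertices of any clique must share a bag in every tree decomposition; so some bag has ≥ 4 vertices and tw(G) ≥ 3. Hence tw(G) = 3 exactly.

3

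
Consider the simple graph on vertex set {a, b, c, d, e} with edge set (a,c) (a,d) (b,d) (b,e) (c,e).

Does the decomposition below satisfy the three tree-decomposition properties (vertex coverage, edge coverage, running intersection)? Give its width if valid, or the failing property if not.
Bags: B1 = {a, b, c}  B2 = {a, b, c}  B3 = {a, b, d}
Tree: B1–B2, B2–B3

No — vertex e appears in no bag.

A tree decomposition must satisfy three properties: every vertex lies in some bag; for every edge, both endpoints lie together in some bag; and for every vertex, the bags containing it form a connected subtree. Here vertex e appears in no bag, so the decomposition is invalid.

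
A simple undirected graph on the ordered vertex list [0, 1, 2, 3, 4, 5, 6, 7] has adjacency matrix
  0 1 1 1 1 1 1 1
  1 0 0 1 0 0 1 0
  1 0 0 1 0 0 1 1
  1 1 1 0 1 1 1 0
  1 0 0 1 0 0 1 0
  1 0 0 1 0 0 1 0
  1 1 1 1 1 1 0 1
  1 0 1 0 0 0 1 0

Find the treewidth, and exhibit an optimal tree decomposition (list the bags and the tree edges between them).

Treewidth 3.
Bags: B1 = {0, 3, 4, 6}  B2 = {0, 3, 5, 6}  B3 = {0, 2, 3, 6}  B4 = {0, 2, 6, 7}  B5 = {0, 1, 3, 6}
Tree: B1–B2, B2–B3, B3–B4, B1–B5

Every bag has size at most 4, so the width is 4 − 1 = 3 and tw(G) ≤ 3. For the lower bound, the 4 vertices {0, 1, 3, 6} are pairwise adjacent, and any tree decomposition puts a clique entirely inside one bag — forcing width ≥ 3. Therefore the treewidth is 3.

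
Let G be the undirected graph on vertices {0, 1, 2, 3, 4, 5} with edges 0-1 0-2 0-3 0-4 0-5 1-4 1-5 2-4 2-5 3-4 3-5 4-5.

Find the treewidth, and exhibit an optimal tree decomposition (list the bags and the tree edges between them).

Treewidth 3.
One such decomposition:
Bags: B1 = {0, 1, 4, 5}  B2 = {0, 2, 4, 5}  B3 = {0, 3, 4, 5}
Tree: B1–B2, B2–B3

The largest bag has 4 vertices, giving width 3; this decomposition certifies tw(G) ≤ 3. Conversely, {0, 1, 4, 5} is a clique of size 4, and the vertices of any clique must share a bag in every tree decomposition; so some bag has ≥ 4 vertices and tw(G) ≥ 3. The upper and lower bounds meet at 3, so that is the treewidth.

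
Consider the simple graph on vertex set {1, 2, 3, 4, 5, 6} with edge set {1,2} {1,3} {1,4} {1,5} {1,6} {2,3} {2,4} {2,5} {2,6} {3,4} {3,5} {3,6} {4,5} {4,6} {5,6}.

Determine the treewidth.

A width-5 tree decomposition is:
Bags: B1 = {1, 2, 3, 4, 5, 6}
Tree: (single bag)
With just one bag of size 6, the width is 6 − 1 = 5, so tw(G) ≤ 5. On the other hand G contains the 6-clique {1, 2, 3, 4, 5, 6}. A clique must lie in a single bag of any decomposition, so no decomposition can have width below 5. Therefore the treewidth is 5.

5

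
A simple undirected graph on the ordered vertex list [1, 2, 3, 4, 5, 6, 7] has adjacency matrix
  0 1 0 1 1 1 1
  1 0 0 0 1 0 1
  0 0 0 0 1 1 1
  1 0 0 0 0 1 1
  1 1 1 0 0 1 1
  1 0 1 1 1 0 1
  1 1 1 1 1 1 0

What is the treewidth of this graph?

3

A width-3 tree decomposition is:
Bags: B1 = {1, 2, 5, 7}  B2 = {1, 5, 6, 7}  B3 = {1, 4, 6, 7}  B4 = {3, 5, 6, 7}
Tree: B1–B2, B2–B3, B2–B4
Every bag has size at most 4, so the width is 4 − 1 = 3 and tw(G) ≤ 3. Conversely, {1, 4, 6, 7} is a clique of size 4, and the vertices of any clique must share a bag in every tree decomposition; so some bag has ≥ 4 vertices and tw(G) ≥ 3. Hence tw(G) = 3 exactly.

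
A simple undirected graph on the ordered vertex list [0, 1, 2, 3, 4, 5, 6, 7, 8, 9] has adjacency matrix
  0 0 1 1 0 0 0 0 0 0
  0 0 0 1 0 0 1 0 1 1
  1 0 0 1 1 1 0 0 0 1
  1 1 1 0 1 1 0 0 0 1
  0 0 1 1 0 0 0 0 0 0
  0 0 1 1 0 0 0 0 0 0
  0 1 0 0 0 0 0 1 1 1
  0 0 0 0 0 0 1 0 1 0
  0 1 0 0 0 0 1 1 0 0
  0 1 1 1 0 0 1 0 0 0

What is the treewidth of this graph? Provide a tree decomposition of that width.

Treewidth 2.
Bags: B1 = {2, 3, 9}  B2 = {1, 3, 9}  B3 = {1, 6, 9}  B4 = {2, 3, 4}  B5 = {1, 6, 8}  B6 = {2, 3, 5}  B7 = {6, 7, 8}  B8 = {0, 2, 3}
Tree: B1–B2, B2–B3, B1–B4, B3–B5, B4–B6, B5–B7, B1–B8

The largest bag has 3 vertices, giving width 2; this decomposition certifies tw(G) ≤ 2. For the lower bound, the 3 vertices {1, 6, 8} are pairwise adjacent, and any tree decomposition puts a clique entirely inside one bag — forcing width ≥ 2. The upper and lower bounds meet at 2, so that is the treewidth.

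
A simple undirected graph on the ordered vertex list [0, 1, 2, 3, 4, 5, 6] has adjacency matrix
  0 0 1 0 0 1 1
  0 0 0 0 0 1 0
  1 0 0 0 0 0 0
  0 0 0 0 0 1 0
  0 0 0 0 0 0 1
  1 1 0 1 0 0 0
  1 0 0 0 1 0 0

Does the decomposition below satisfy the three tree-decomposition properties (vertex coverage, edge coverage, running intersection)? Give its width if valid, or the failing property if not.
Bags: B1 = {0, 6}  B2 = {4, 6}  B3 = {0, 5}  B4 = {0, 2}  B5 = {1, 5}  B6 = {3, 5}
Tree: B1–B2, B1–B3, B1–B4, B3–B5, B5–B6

Yes; width 1.

Checking the three conditions: (i) the bags cover all of {0, 1, 2, 3, 4, 5, 6}; (ii) for each edge, some bag contains both endpoints; (iii) the bags containing any fixed vertex form a subtree. All hold, so the decomposition is valid with width 2 − 1 = 1.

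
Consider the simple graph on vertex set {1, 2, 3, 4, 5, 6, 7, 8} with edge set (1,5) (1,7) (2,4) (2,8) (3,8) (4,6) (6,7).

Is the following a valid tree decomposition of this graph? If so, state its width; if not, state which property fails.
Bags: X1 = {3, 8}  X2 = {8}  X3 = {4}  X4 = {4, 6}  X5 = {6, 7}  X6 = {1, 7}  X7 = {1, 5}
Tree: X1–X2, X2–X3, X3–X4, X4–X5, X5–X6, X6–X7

A tree decomposition must satisfy three properties: every vertex lies in some bag; for every edge, both endpoints lie together in some bag; and for every vertex, the bags containing it form a connected subtree. Here vertex 2 appears in no bag, so the decomposition is invalid.

No — vertex 2 appears in no bag.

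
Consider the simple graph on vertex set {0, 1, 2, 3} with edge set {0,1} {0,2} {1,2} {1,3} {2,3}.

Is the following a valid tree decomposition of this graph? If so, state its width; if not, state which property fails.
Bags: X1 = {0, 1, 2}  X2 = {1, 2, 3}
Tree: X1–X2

Vertex coverage: the bags together contain {0, 1, 2, 3}, the full vertex set. Edge coverage: each edge of G has both endpoints in at least one bag. Running intersection: for every vertex, the bags containing it form a connected subtree. All three properties hold, so this is a valid tree decomposition of width max|bag| − 1 = 2, and hence tw(G) ≤ 2.

Yes; width 2.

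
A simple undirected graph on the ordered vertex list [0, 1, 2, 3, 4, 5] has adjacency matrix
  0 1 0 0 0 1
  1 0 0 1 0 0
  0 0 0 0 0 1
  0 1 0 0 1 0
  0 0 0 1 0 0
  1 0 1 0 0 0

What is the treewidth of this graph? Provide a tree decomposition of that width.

Treewidth 1.
One optimal decomposition is:
Bags: B1 = {2, 5}  B2 = {0, 5}  B3 = {0, 1}  B4 = {1, 3}  B5 = {3, 4}
Tree: B1–B2, B2–B3, B3–B4, B4–B5

Each bag holds 2 vertices, so the decomposition has width 1, which upper-bounds the treewidth. G has an edge, so its treewidth is at least 1. The upper and lower bounds meet at 1, so that is the treewidth.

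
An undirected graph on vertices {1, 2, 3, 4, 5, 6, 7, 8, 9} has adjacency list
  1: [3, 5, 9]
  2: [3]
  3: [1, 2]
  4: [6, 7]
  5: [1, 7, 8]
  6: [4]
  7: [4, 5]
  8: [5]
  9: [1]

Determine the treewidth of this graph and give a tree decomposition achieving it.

The largest bag has 2 vertices, giving width 1; this decomposition certifies tw(G) ≤ 1. Since G has at least one edge (e.g. 1–5), it is not an edgeless graph, so tw(G) ≥ 1. Hence tw(G) = 1 exactly.

Treewidth 1.
One optimal decomposition is:
Bags: B1 = {1, 5}  B2 = {1, 9}  B3 = {5, 8}  B4 = {5, 7}  B5 = {4, 7}  B6 = {4, 6}  B7 = {1, 3}  B8 = {2, 3}
Tree: B1–B2, B1–B3, B1–B4, B4–B5, B5–B6, B2–B7, B7–B8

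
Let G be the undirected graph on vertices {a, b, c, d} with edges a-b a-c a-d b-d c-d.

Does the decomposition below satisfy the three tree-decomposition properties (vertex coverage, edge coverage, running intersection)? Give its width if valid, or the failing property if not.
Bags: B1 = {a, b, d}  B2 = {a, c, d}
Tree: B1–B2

Yes; width 2.

Every vertex of G appears in some bag (union = {a, b, c, d}); every edge is covered by a bag; and for each vertex v the set of bags containing v is connected in the bag tree. The decomposition is therefore valid. The largest bag has 3 vertices, so the width is 2.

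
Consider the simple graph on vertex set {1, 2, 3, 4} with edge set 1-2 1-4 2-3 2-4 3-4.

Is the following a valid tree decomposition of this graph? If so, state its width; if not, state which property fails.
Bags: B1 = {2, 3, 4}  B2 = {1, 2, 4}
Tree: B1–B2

Yes; width 2.

Vertex coverage: the bags together contain {1, 2, 3, 4}, the full vertex set. Edge coverage: each edge of G has both endpoints in at least one bag. Running intersection: for every vertex, the bags containing it form a connected subtree. All three properties hold, so this is a valid tree decomposition of width max|bag| − 1 = 2, and hence tw(G) ≤ 2.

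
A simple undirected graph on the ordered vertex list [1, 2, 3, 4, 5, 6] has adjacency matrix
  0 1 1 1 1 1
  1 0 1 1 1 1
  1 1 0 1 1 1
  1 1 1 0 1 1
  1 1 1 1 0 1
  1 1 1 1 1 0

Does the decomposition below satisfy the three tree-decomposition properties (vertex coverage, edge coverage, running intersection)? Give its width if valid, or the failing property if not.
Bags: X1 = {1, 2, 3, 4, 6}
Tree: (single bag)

No — vertex 5 appears in no bag.

A tree decomposition must satisfy three properties: every vertex lies in some bag; for every edge, both endpoints lie together in some bag; and for every vertex, the bags containing it form a connected subtree. Here vertex 5 appears in no bag, so the decomposition is invalid.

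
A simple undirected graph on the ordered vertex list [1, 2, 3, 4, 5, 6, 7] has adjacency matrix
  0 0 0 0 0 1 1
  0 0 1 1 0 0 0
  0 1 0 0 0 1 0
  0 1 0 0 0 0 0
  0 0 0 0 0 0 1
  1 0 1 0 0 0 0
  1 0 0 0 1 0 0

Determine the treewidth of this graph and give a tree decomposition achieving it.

Treewidth 1.
One such decomposition:
Bags: B1 = {2, 4}  B2 = {2, 3}  B3 = {3, 6}  B4 = {1, 6}  B5 = {1, 7}  B6 = {5, 7}
Tree: B1–B2, B2–B3, B3–B4, B4–B5, B5–B6

Every bag has size at most 2, so the width is 2 − 1 = 1 and tw(G) ≤ 1. G has an edge, so its treewidth is at least 1. Therefore the treewidth is 1.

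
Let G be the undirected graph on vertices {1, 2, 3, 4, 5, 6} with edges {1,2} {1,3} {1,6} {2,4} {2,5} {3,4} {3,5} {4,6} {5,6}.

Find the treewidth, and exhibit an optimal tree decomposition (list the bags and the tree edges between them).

Every bag has size at most 4, so the width is 4 − 1 = 3 and tw(G) ≤ 3. For the lower bound: the 4 vertex sets {2,5}, {3,4}, {6}, {1} are disjoint, each induces a connected subgraph, and every pair is joined by at least one edge of G. Contracting each set to a single vertex therefore yields K_{4} as a minor, and since treewidth is minor-monotone, tw(G) ≥ tw(K_{4}) = 3. Hence tw(G) = 3 exactly.

Treewidth 3.
One such decomposition:
Bags: B1 = {2, 3, 5, 6}  B2 = {2, 3, 4, 6}  B3 = {1, 2, 3, 6}
Tree: B1–B2, B2–B3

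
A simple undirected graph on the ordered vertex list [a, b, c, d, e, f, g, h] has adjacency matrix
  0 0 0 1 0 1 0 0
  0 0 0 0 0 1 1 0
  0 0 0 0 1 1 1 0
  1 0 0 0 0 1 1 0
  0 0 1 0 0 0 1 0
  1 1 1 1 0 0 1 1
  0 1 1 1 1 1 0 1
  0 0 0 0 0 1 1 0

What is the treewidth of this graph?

2

A width-2 tree decomposition is:
Bags: B1 = {b, f, g}  B2 = {c, f, g}  B3 = {f, g, h}  B4 = {d, f, g}  B5 = {c, e, g}  B6 = {a, d, f}
Tree: B1–B2, B1–B3, B1–B4, B2–B5, B4–B6
The largest bag has 3 vertices, giving width 2; this decomposition certifies tw(G) ≤ 2. For the lower bound, the 3 vertices {c, e, g} are pairwise adjacent, and any tree decomposition puts a clique entirely inside one bag — forcing width ≥ 2. The upper and lower bounds meet at 2, so that is the treewidth.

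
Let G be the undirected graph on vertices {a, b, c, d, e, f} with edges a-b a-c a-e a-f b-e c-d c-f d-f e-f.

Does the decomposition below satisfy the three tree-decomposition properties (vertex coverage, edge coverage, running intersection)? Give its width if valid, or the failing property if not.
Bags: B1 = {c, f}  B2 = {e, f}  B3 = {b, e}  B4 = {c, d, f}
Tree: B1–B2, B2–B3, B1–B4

No — vertex a appears in no bag.

A tree decomposition must satisfy three properties: every vertex lies in some bag; for every edge, both endpoints lie together in some bag; and for every vertex, the bags containing it form a connected subtree. Here vertex a appears in no bag, so the decomposition is invalid.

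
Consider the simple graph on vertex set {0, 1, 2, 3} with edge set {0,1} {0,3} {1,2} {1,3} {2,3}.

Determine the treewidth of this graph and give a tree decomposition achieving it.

Every bag has size at most 3, so the width is 3 − 1 = 2 and tw(G) ≤ 2. Conversely, {0, 1, 3} is a clique of size 3, and the vertices of any clique must share a bag in every tree decomposition; so some bag has ≥ 3 vertices and tw(G) ≥ 2. Combining the bounds, tw(G) = 2.

Treewidth 2.
One such decomposition:
Bags: B1 = {0, 1, 3}  B2 = {1, 2, 3}
Tree: B1–B2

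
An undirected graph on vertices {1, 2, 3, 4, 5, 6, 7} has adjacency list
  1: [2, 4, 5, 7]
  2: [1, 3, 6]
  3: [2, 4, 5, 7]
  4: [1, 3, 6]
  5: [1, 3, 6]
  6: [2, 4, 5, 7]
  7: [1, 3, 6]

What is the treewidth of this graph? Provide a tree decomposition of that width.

Every bag has size at most 4, so the width is 4 − 1 = 3 and tw(G) ≤ 3. For the lower bound: the 4 vertex sets {1,7}, {2,3}, {6}, {4} are disjoint, each induces a connected subgraph, and every pair is joined by at least one edge of G. Contracting each set to a single vertex therefore yields K_{4} as a minor, and since treewidth is minor-monotone, tw(G) ≥ tw(K_{4}) = 3. The upper and lower bounds meet at 3, so that is the treewidth.

Treewidth 3.
One such decomposition:
Bags: B1 = {1, 3, 6, 7}  B2 = {1, 2, 3, 6}  B3 = {1, 3, 4, 6}  B4 = {1, 3, 5, 6}
Tree: B1–B2, B2–B3, B3–B4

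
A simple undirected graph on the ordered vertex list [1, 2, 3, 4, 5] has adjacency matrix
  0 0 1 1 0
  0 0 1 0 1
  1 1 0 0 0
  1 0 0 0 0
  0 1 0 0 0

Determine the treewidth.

1

A width-1 tree decomposition is:
Bags: B1 = {1, 4}  B2 = {1, 3}  B3 = {2, 3}  B4 = {2, 5}
Tree: B1–B2, B2–B3, B3–B4
The largest bag has 2 vertices, giving width 1; this decomposition certifies tw(G) ≤ 1. G has an edge, so its treewidth is at least 1. Hence tw(G) = 1 exactly.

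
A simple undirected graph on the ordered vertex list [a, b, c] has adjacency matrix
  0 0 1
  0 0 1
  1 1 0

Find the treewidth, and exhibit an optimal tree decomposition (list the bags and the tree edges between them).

Every bag has size at most 2, so the width is 2 − 1 = 1 and tw(G) ≤ 1. Any graph with an edge has treewidth ≥ 1, and G has the edge c–a. Combining the bounds, tw(G) = 1.

Treewidth 1.
Bags: B1 = {a, c}  B2 = {b, c}
Tree: B1–B2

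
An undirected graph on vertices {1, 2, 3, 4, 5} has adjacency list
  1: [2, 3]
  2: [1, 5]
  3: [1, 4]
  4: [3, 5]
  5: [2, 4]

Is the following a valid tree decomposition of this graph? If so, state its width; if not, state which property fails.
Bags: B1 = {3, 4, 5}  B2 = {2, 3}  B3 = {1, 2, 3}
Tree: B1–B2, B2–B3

A tree decomposition must satisfy three properties: every vertex lies in some bag; for every edge, both endpoints lie together in some bag; and for every vertex, the bags containing it form a connected subtree. Here edge (5,2) lies in no bag, so the decomposition is invalid.

No — edge (5,2) lies in no bag.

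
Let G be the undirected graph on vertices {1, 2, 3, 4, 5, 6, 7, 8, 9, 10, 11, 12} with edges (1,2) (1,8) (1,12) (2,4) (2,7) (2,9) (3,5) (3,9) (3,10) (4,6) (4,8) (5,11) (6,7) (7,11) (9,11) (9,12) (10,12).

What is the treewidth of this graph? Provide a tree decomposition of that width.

Each bag holds 4 vertices, so the decomposition has width 3, which upper-bounds the treewidth. For the lower bound: the 4 vertex sets {3,5,10}, {11}, {9}, {1,2,7,12} are disjoint, each induces a connected subgraph, and every pair is joined by at least one edge of G. Contracting each set to a single vertex therefore yields K_{4} as a minor, and since treewidth is minor-monotone, tw(G) ≥ tw(K_{4}) = 3. Therefore the treewidth is 3.

Treewidth 3.
Bags: B1 = {3, 5, 10, 11}  B2 = {3, 9, 10, 11}  B3 = {9, 10, 11, 12}  B4 = {7, 9, 11, 12}  B5 = {2, 7, 9, 12}  B6 = {1, 2, 7, 12}  B7 = {1, 2, 6, 7}  B8 = {1, 2, 4, 6}  B9 = {1, 4, 6, 8}
Tree: B1–B2, B2–B3, B3–B4, B4–B5, B5–B6, B6–B7, B7–B8, B8–B9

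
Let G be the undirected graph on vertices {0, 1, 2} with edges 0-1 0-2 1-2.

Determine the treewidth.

A width-2 tree decomposition is:
Bags: B1 = {0, 1, 2}
Tree: (single bag)
With just one bag of size 3, the width is 3 − 1 = 2, so tw(G) ≤ 2. On the other hand G contains the 3-clique {0, 1, 2}. A clique must lie in a single bag of any decomposition, so no decomposition can have width below 2. Hence tw(G) = 2 exactly.

2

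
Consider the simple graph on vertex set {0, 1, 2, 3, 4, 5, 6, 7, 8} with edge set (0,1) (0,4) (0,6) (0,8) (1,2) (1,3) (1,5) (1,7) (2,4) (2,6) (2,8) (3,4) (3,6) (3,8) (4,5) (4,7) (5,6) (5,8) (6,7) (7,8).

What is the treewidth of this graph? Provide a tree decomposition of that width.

Treewidth 4.
One optimal decomposition is:
Bags: B1 = {1, 3, 4, 6, 8}  B2 = {1, 4, 6, 7, 8}  B3 = {1, 2, 4, 6, 8}  B4 = {1, 4, 5, 6, 8}  B5 = {0, 1, 4, 6, 8}
Tree: B1–B2, B2–B3, B3–B4, B4–B5

The largest bag has 5 vertices, giving width 4; this decomposition certifies tw(G) ≤ 4. For the lower bound: the 5 vertex sets {3,8}, {4,7}, {2,6}, {1}, {5} are disjoint, each induces a connected subgraph, and every pair is joined by at least one edge of G. Contracting each set to a single vertex therefore yields K_{5} as a minor, and since treewidth is minor-monotone, tw(G) ≥ tw(K_{5}) = 4. Hence tw(G) = 4 exactly.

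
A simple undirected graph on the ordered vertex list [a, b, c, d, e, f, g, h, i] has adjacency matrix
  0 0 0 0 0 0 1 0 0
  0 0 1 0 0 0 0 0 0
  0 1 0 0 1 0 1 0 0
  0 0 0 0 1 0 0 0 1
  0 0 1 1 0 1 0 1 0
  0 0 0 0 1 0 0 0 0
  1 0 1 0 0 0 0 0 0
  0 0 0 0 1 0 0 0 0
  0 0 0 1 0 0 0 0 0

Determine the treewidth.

1

A width-1 tree decomposition is:
Bags: B1 = {d, i}  B2 = {d, e}  B3 = {c, e}  B4 = {c, g}  B5 = {e, h}  B6 = {a, g}  B7 = {e, f}  B8 = {b, c}
Tree: B1–B2, B2–B3, B3–B4, B3–B5, B4–B6, B3–B7, B3–B8
Every bag has size at most 2, so the width is 2 − 1 = 1 and tw(G) ≤ 1. Any graph with an edge has treewidth ≥ 1, and G has the edge i–d. Combining the bounds, tw(G) = 1.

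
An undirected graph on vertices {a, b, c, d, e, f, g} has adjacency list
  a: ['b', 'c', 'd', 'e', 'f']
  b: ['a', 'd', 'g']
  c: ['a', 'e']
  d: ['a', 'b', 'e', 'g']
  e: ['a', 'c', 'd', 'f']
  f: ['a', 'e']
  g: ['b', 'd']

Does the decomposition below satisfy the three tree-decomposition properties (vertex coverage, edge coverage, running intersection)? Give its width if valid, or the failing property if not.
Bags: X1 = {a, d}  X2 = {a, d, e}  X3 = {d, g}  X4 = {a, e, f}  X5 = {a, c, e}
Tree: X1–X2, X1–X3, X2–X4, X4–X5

No — vertex b appears in no bag.

A tree decomposition must satisfy three properties: every vertex lies in some bag; for every edge, both endpoints lie together in some bag; and for every vertex, the bags containing it form a connected subtree. Here vertex b appears in no bag, so the decomposition is invalid.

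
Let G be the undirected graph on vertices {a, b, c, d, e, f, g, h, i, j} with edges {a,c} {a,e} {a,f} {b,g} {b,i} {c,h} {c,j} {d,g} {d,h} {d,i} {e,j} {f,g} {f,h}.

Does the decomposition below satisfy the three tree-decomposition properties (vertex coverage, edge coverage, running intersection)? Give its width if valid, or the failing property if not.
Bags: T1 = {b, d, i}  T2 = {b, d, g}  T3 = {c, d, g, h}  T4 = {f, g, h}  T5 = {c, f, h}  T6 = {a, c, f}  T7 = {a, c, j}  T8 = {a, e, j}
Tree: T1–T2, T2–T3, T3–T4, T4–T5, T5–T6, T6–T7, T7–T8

A tree decomposition must satisfy three properties: every vertex lies in some bag; for every edge, both endpoints lie together in some bag; and for every vertex, the bags containing it form a connected subtree. Here bags containing vertex c are not connected in the tree, so the decomposition is invalid.

No — bags containing vertex c are not connected in the tree.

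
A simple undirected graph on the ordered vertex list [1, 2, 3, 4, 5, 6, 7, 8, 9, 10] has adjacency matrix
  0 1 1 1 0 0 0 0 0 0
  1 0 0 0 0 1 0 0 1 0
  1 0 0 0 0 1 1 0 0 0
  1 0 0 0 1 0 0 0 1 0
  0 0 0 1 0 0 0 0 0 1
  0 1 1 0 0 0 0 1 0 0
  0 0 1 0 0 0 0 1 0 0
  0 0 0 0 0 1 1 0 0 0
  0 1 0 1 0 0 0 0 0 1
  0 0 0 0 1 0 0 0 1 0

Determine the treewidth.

2

A width-2 tree decomposition is:
Bags: B1 = {4, 5, 10}  B2 = {4, 9, 10}  B3 = {1, 4, 9}  B4 = {1, 2, 9}  B5 = {1, 2, 3}  B6 = {2, 3, 6}  B7 = {3, 6, 7}  B8 = {6, 7, 8}
Tree: B1–B2, B2–B3, B3–B4, B4–B5, B5–B6, B6–B7, B7–B8
The largest bag has 3 vertices, giving width 2; this decomposition certifies tw(G) ≤ 2. Since 5–10–9–4–5 is a cycle in G, G is not acyclic. Forests are exactly the graphs of treewidth ≤ 1, so tw(G) ≥ 2. The upper and lower bounds meet at 2, so that is the treewidth.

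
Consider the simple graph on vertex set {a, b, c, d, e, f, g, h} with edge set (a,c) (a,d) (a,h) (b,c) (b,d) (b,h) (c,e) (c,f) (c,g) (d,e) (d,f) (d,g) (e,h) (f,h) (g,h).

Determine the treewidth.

A width-3 tree decomposition is:
Bags: B1 = {c, d, g, h}  B2 = {c, d, e, h}  B3 = {a, c, d, h}  B4 = {b, c, d, h}  B5 = {c, d, f, h}
Tree: B1–B2, B2–B3, B3–B4, B4–B5
The largest bag has 4 vertices, giving width 3; this decomposition certifies tw(G) ≤ 3. For the lower bound: the 4 vertex sets {g,h}, {d,e}, {c}, {a} are disjoint, each induces a connected subgraph, and every pair is joined by at least one edge of G. Contracting each set to a single vertex therefore yields K_{4} as a minor, and since treewidth is minor-monotone, tw(G) ≥ tw(K_{4}) = 3. Therefore the treewidth is 3.

3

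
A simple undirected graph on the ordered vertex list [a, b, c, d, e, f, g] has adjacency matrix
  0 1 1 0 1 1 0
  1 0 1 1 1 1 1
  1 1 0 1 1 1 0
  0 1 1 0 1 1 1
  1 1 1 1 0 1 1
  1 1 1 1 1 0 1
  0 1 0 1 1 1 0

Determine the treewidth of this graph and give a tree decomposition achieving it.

Each bag holds 5 vertices, so the decomposition has width 4, which upper-bounds the treewidth. On the other hand G contains the 5-clique {b, d, e, f, g}. A clique must lie in a single bag of any decomposition, so no decomposition can have width below 4. Hence tw(G) = 4 exactly.

Treewidth 4.
One optimal decomposition is:
Bags: B1 = {b, c, d, e, f}  B2 = {b, d, e, f, g}  B3 = {a, b, c, e, f}
Tree: B1–B2, B1–B3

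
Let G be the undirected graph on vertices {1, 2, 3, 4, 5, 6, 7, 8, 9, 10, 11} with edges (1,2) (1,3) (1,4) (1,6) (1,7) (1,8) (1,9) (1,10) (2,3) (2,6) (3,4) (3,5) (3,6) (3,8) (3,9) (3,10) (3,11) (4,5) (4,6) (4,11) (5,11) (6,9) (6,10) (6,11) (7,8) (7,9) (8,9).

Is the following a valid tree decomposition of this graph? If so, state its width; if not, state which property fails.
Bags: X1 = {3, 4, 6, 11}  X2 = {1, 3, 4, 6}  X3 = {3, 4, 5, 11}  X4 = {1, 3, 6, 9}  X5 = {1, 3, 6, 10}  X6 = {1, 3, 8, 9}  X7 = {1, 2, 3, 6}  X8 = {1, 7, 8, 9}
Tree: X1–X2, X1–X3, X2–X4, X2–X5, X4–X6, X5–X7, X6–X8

Yes; width 3.

Vertex coverage: the bags together contain {1, 2, 3, 4, 5, 6, 7, 8, 9, 10, 11}, the full vertex set. Edge coverage: each edge of G has both endpoints in at least one bag. Running intersection: for every vertex, the bags containing it form a connected subtree. All three properties hold, so this is a valid tree decomposition of width max|bag| − 1 = 3, and hence tw(G) ≤ 3.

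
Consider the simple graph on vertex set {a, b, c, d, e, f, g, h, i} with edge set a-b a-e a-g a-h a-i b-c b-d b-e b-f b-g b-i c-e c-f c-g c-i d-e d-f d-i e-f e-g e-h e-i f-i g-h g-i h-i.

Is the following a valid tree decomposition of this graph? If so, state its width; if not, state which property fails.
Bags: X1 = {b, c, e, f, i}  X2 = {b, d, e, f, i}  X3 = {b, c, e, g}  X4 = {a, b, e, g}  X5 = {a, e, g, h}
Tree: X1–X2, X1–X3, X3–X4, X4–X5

No — edge (i,g) lies in no bag.

A tree decomposition must satisfy three properties: every vertex lies in some bag; for every edge, both endpoints lie together in some bag; and for every vertex, the bags containing it form a connected subtree. Here edge (i,g) lies in no bag, so the decomposition is invalid.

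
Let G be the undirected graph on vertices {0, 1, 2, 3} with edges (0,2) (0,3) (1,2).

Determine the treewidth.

1

A width-1 tree decomposition is:
Bags: B1 = {1, 2}  B2 = {0, 2}  B3 = {0, 3}
Tree: B1–B2, B2–B3
Every bag has size at most 2, so the width is 2 − 1 = 1 and tw(G) ≤ 1. Since G has at least one edge (e.g. 1–2), it is not an edgeless graph, so tw(G) ≥ 1. The upper and lower bounds meet at 1, so that is the treewidth.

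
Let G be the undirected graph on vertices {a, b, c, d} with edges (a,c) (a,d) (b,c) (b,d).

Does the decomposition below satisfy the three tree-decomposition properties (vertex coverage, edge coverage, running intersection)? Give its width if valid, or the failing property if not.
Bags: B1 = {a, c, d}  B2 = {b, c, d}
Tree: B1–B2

Vertex coverage: the bags together contain {a, b, c, d}, the full vertex set. Edge coverage: each edge of G has both endpoints in at least one bag. Running intersection: for every vertex, the bags containing it form a connected subtree. All three properties hold, so this is a valid tree decomposition of width max|bag| − 1 = 2, and hence tw(G) ≤ 2.

Yes; width 2.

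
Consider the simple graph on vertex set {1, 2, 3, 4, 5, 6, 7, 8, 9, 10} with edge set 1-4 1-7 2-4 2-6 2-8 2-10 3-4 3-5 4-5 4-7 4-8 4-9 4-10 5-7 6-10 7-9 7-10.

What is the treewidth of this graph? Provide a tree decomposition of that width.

The largest bag has 3 vertices, giving width 2; this decomposition certifies tw(G) ≤ 2. On the other hand G contains the 3-clique {2, 4, 8}. A clique must lie in a single bag of any decomposition, so no decomposition can have width below 2. Hence tw(G) = 2 exactly.

Treewidth 2.
One such decomposition:
Bags: B1 = {4, 7, 10}  B2 = {2, 4, 10}  B3 = {1, 4, 7}  B4 = {4, 5, 7}  B5 = {2, 4, 8}  B6 = {3, 4, 5}  B7 = {2, 6, 10}  B8 = {4, 7, 9}
Tree: B1–B2, B1–B3, B3–B4, B2–B5, B4–B6, B2–B7, B1–B8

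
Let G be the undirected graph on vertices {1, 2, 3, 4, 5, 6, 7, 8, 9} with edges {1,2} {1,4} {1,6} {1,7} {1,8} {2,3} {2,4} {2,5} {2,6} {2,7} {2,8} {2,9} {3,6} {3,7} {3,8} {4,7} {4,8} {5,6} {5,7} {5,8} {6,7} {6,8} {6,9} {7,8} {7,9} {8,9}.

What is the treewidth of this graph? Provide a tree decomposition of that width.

Each bag holds 5 vertices, so the decomposition has width 4, which upper-bounds the treewidth. For the lower bound, the 5 vertices {1, 2, 4, 7, 8} are pairwise adjacent, and any tree decomposition puts a clique entirely inside one bag — forcing width ≥ 4. The upper and lower bounds meet at 4, so that is the treewidth.

Treewidth 4.
One optimal decomposition is:
Bags: B1 = {1, 2, 6, 7, 8}  B2 = {1, 2, 4, 7, 8}  B3 = {2, 5, 6, 7, 8}  B4 = {2, 6, 7, 8, 9}  B5 = {2, 3, 6, 7, 8}
Tree: B1–B2, B1–B3, B1–B4, B4–B5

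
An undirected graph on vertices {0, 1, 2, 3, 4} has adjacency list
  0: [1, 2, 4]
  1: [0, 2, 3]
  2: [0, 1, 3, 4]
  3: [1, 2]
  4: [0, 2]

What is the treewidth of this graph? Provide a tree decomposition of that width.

Treewidth 2.
One such decomposition:
Bags: B1 = {0, 1, 2}  B2 = {0, 2, 4}  B3 = {1, 2, 3}
Tree: B1–B2, B1–B3

Every bag has size at most 3, so the width is 3 − 1 = 2 and tw(G) ≤ 2. On the other hand G contains the 3-clique {0, 1, 2}. A clique must lie in a single bag of any decomposition, so no decomposition can have width below 2. Therefore the treewidth is 2.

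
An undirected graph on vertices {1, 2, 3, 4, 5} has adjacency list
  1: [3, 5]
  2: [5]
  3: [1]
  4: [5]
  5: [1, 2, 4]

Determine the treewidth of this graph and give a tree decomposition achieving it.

Each bag holds 2 vertices, so the decomposition has width 1, which upper-bounds the treewidth. Any graph with an edge has treewidth ≥ 1, and G has the edge 5–2. Hence tw(G) = 1 exactly.

Treewidth 1.
One such decomposition:
Bags: B1 = {2, 5}  B2 = {1, 5}  B3 = {1, 3}  B4 = {4, 5}
Tree: B1–B2, B2–B3, B2–B4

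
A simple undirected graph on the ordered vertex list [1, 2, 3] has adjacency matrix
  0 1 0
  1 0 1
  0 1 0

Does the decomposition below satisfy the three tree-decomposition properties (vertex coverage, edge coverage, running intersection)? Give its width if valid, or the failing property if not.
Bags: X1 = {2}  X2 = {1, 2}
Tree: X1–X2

A tree decomposition must satisfy three properties: every vertex lies in some bag; for every edge, both endpoints lie together in some bag; and for every vertex, the bags containing it form a connected subtree. Here vertex 3 appears in no bag, so the decomposition is invalid.

No — vertex 3 appears in no bag.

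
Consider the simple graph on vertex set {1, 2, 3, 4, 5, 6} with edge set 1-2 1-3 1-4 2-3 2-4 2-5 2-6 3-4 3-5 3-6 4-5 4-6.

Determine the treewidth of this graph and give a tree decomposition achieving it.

The largest bag has 4 vertices, giving width 3; this decomposition certifies tw(G) ≤ 3. On the other hand G contains the 4-clique {1, 2, 3, 4}. A clique must lie in a single bag of any decomposition, so no decomposition can have width below 3. The upper and lower bounds meet at 3, so that is the treewidth.

Treewidth 3.
Bags: B1 = {1, 2, 3, 4}  B2 = {2, 3, 4, 5}  B3 = {2, 3, 4, 6}
Tree: B1–B2, B1–B3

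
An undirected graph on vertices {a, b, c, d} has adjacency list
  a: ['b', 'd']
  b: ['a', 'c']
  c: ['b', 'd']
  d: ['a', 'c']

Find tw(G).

A width-2 tree decomposition is:
Bags: B1 = {a, b, c}  B2 = {a, c, d}
Tree: B1–B2
The largest bag has 3 vertices, giving width 2; this decomposition certifies tw(G) ≤ 2. For the lower bound, G contains the cycle c–b–a–d–c, so G is not a forest; only forests have treewidth ≤ 1, hence tw(G) ≥ 2. Therefore the treewidth is 2.

2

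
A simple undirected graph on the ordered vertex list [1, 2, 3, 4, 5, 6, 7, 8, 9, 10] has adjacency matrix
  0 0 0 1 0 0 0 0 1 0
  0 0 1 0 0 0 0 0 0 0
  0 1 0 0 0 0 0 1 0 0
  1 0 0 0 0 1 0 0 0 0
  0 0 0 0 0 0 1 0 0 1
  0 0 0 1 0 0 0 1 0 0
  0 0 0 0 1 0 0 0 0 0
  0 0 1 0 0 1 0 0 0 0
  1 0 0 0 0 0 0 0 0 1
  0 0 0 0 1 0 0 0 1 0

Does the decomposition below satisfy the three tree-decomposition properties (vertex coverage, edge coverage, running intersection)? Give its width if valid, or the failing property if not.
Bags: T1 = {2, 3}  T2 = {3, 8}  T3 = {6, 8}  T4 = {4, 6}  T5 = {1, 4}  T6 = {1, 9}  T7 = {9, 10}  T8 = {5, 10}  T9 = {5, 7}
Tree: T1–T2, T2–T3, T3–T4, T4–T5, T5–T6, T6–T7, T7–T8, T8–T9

Yes; width 1.

Checking the three conditions: (i) the bags cover all of {1, 2, 3, 4, 5, 6, 7, 8, 9, 10}; (ii) for each edge, some bag contains both endpoints; (iii) the bags containing any fixed vertex form a subtree. All hold, so the decomposition is valid with width 2 − 1 = 1.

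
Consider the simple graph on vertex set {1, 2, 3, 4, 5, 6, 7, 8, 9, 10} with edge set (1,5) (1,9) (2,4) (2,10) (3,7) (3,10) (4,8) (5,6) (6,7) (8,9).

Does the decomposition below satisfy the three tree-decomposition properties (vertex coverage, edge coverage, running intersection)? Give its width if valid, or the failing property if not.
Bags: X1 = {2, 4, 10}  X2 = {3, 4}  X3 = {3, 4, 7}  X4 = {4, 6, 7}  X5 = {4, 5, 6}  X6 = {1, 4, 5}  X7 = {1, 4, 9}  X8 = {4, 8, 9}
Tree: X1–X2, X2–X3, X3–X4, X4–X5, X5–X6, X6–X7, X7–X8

No — edge (10,3) lies in no bag.

A tree decomposition must satisfy three properties: every vertex lies in some bag; for every edge, both endpoints lie together in some bag; and for every vertex, the bags containing it form a connected subtree. Here edge (10,3) lies in no bag, so the decomposition is invalid.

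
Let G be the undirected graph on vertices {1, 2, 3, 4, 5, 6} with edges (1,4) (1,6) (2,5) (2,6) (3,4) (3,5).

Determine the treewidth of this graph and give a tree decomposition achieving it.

Each bag holds 3 vertices, so the decomposition has width 2, which upper-bounds the treewidth. The edges 1–6–2–5–3–4–1 form a cycle, so G is not a tree and its treewidth is at least 2. Hence tw(G) = 2 exactly.

Treewidth 2.
One such decomposition:
Bags: B1 = {1, 2, 6}  B2 = {1, 2, 5}  B3 = {1, 3, 5}  B4 = {1, 3, 4}
Tree: B1–B2, B2–B3, B3–B4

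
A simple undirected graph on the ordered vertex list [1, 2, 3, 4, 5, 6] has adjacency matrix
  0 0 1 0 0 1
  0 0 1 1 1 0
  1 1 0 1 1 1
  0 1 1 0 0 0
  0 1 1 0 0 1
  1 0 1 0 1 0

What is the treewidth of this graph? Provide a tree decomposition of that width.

Each bag holds 3 vertices, so the decomposition has width 2, which upper-bounds the treewidth. Conversely, {1, 3, 6} is a clique of size 3, and the vertices of any clique must share a bag in every tree decomposition; so some bag has ≥ 3 vertices and tw(G) ≥ 2. The upper and lower bounds meet at 2, so that is the treewidth.

Treewidth 2.
One optimal decomposition is:
Bags: B1 = {3, 5, 6}  B2 = {2, 3, 5}  B3 = {1, 3, 6}  B4 = {2, 3, 4}
Tree: B1–B2, B1–B3, B2–B4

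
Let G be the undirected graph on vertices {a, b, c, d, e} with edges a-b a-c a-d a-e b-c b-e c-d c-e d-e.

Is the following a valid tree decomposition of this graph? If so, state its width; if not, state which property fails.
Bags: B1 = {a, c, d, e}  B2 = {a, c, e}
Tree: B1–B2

A tree decomposition must satisfy three properties: every vertex lies in some bag; for every edge, both endpoints lie together in some bag; and for every vertex, the bags containing it form a connected subtree. Here vertex b appears in no bag, so the decomposition is invalid.

No — vertex b appears in no bag.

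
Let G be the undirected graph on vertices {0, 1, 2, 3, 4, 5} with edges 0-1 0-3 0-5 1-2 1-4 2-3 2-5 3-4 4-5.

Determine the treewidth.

3

A width-3 tree decomposition is:
Bags: B1 = {1, 3, 4, 5}  B2 = {1, 2, 3, 5}  B3 = {0, 1, 3, 5}
Tree: B1–B2, B2–B3
The largest bag has 4 vertices, giving width 3; this decomposition certifies tw(G) ≤ 3. For the lower bound: the 4 vertex sets {4,5}, {1,2}, {3}, {0} are disjoint, each induces a connected subgraph, and every pair is joined by at least one edge of G. Contracting each set to a single vertex therefore yields K_{4} as a minor, and since treewidth is minor-monotone, tw(G) ≥ tw(K_{4}) = 3. The upper and lower bounds meet at 3, so that is the treewidth.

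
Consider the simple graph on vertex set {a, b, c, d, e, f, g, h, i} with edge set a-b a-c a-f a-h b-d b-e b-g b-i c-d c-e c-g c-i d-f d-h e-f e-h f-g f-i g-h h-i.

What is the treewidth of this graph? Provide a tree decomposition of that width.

Each bag holds 5 vertices, so the decomposition has width 4, which upper-bounds the treewidth. For the lower bound: the 5 vertex sets {a,f}, {d,h}, {c,i}, {b}, {e} are disjoint, each induces a connected subgraph, and every pair is joined by at least one edge of G. Contracting each set to a single vertex therefore yields K_{5} as a minor, and since treewidth is minor-monotone, tw(G) ≥ tw(K_{5}) = 4. Combining the bounds, tw(G) = 4.

Treewidth 4.
One optimal decomposition is:
Bags: B1 = {a, b, c, f, h}  B2 = {b, c, d, f, h}  B3 = {b, c, f, h, i}  B4 = {b, c, e, f, h}  B5 = {b, c, f, g, h}
Tree: B1–B2, B2–B3, B3–B4, B4–B5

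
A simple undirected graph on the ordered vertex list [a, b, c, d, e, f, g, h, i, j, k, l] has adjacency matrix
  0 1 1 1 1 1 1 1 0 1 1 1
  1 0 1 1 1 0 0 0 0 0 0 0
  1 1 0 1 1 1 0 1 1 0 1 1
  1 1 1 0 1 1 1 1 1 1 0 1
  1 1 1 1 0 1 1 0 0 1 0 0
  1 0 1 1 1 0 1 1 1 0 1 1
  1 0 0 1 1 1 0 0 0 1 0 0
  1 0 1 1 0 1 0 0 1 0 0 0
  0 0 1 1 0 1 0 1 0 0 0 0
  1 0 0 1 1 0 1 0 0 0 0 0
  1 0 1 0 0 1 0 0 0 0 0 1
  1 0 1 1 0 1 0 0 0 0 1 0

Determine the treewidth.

A width-4 tree decomposition is:
Bags: B1 = {a, b, c, d, e}  B2 = {a, c, d, e, f}  B3 = {a, c, d, f, l}  B4 = {a, c, f, k, l}  B5 = {a, d, e, f, g}  B6 = {a, c, d, f, h}  B7 = {c, d, f, h, i}  B8 = {a, d, e, g, j}
Tree: B1–B2, B2–B3, B3–B4, B2–B5, B2–B6, B6–B7, B5–B8
Every bag has size at most 5, so the width is 5 − 1 = 4 and tw(G) ≤ 4. For the lower bound, the 5 vertices {a, d, e, g, j} are pairwise adjacent, and any tree decomposition puts a clique entirely inside one bag — forcing width ≥ 4. The upper and lower bounds meet at 4, so that is the treewidth.

4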